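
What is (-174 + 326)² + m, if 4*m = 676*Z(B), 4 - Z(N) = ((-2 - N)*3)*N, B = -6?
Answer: 35948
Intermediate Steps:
Z(N) = 4 - N*(-6 - 3*N) (Z(N) = 4 - (-2 - N)*3*N = 4 - (-6 - 3*N)*N = 4 - N*(-6 - 3*N))
m = 12844 (m = (676*(4 + 3*(-6)² + 6*(-6)))/4 = (676*(4 + 3*36 - 36))/4 = (676*(4 + 108 - 36))/4 = (676*76)/4 = (¼)*51376 = 12844)
(-174 + 326)² + m = (-174 + 326)² + 12844 = 152² + 12844 = 23104 + 12844 = 35948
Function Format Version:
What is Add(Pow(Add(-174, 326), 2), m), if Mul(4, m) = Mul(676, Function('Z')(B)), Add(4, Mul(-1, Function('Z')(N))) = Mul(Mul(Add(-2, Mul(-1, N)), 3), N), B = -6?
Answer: 35948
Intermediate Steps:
Function('Z')(N) = Add(4, Mul(-1, N, Add(-6, Mul(-3, N)))) (Function('Z')(N) = Add(4, Mul(-1, Mul(Mul(Add(-2, Mul(-1, N)), 3), N))) = Add(4, Mul(-1, Mul(Add(-6, Mul(-3, N)), N))) = Add(4, Mul(-1, Mul(N, Add(-6, Mul(-3, N))))) = Add(4, Mul(-1, N, Add(-6, Mul(-3, N)))))
m = 12844 (m = Mul(Rational(1, 4), Mul(676, Add(4, Mul(3, Pow(-6, 2)), Mul(6, -6)))) = Mul(Rational(1, 4), Mul(676, Add(4, Mul(3, 36), -36))) = Mul(Rational(1, 4), Mul(676, Add(4, 108, -36))) = Mul(Rational(1, 4), Mul(676, 76)) = Mul(Rational(1, 4), 51376) = 12844)
Add(Pow(Add(-174, 326), 2), m) = Add(Pow(Add(-174, 326), 2), 12844) = Add(Pow(152, 2), 12844) = Add(23104, 12844) = 35948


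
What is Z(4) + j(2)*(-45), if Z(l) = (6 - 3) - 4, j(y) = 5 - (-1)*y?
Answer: -316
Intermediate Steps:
j(y) = 5 + y
Z(l) = -1 (Z(l) = 3 - 4 = -1)
Z(4) + j(2)*(-45) = -1 + (5 + 2)*(-45) = -1 + 7*(-45) = -1 - 315 = -316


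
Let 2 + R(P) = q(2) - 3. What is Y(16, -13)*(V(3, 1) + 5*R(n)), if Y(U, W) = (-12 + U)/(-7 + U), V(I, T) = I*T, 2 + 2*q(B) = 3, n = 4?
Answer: -26/3 ≈ -8.6667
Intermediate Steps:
q(B) = ½ (q(B) = -1 + (½)*3 = -1 + 3/2 = ½)
R(P) = -9/2 (R(P) = -2 + (½ - 3) = -2 - 5/2 = -9/2)
Y(U, W) = (-12 + U)/(-7 + U)
Y(16, -13)*(V(3, 1) + 5*R(n)) = ((-12 + 16)/(-7 + 16))*(3*1 + 5*(-9/2)) = (4/9)*(3 - 45/2) = ((⅑)*4)*(-39/2) = (4/9)*(-39/2) = -26/3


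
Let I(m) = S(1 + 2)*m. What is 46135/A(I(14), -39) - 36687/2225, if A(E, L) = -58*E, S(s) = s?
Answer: -192019907/5420100 ≈ -35.427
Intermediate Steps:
I(m) = 3*m (I(m) = (1 + 2)*m = 3*m)
46135/A(I(14), -39) - 36687/2225 = 46135/((-174*14)) - 36687/2225 = 46135/((-58*42)) - 36687*1/2225 = 46135/(-2436) - 36687/2225 = 46135*(-1/2436) - 36687/2225 = -46135/2436 - 36687/2225 = -192019907/5420100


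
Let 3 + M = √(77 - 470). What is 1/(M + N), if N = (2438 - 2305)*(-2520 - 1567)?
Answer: -543574/295472693869 - I*√393/295472693869 ≈ -1.8397e-6 - 6.7093e-11*I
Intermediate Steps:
M = -3 + I*√393 (M = -3 + √(77 - 470) = -3 + √(-393) = -3 + I*√393 ≈ -3.0 + 19.824*I)
N = -543571 (N = 133*(-4087) = -543571)
1/(M + N) = 1/((-3 + I*√393) - 543571) = 1/(-543574 + I*√393)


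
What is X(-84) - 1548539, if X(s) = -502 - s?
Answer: -1548957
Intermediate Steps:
X(-84) - 1548539 = (-502 - 1*(-84)) - 1548539 = (-502 + 84) - 1548539 = -418 - 1548539 = -1548957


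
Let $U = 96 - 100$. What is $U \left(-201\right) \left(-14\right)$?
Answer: $-11256$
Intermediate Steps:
$U = -4$
$U \left(-201\right) \left(-14\right) = \left(-4\right) \left(-201\right) \left(-14\right) = 804 \left(-14\right) = -11256$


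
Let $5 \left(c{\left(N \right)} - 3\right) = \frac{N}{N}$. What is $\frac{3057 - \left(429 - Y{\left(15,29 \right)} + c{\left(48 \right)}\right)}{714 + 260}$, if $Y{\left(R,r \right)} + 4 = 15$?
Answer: $\frac{13179}{4870} \approx 2.7062$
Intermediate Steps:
$Y{\left(R,r \right)} = 11$ ($Y{\left(R,r \right)} = -4 + 15 = 11$)
$c{\left(N \right)} = \frac{16}{5}$ ($c{\left(N \right)} = 3 + \frac{N \frac{1}{N}}{5} = 3 + \frac{1}{5} \cdot 1 = 3 + \frac{1}{5} = \frac{16}{5}$)
$\frac{3057 - \left(429 - Y{\left(15,29 \right)} + c{\left(48 \right)}\right)}{714 + 260} = \frac{3057 + \left(\left(-429 + 11\right) - \frac{16}{5}\right)}{714 + 260} = \frac{3057 - \frac{2106}{5}}{974} = \left(3057 - \frac{2106}{5}\right) \frac{1}{974} = \frac{13179}{5} \cdot \frac{1}{974} = \frac{13179}{4870}$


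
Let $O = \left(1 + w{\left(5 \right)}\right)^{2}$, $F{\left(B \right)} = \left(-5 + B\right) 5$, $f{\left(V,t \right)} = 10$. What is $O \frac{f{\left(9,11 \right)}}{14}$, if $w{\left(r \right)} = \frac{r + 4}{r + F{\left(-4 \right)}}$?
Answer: $\frac{961}{2240} \approx 0.42902$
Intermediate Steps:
$F{\left(B \right)} = -25 + 5 B$
$w{\left(r \right)} = \frac{4 + r}{-45 + r}$ ($w{\left(r \right)} = \frac{r + 4}{r + \left(-25 + 5 \left(-4\right)\right)} = \frac{4 + r}{r - 45} = \frac{4 + r}{-45 + r}$)
$O = \frac{961}{1600}$ ($O = \left(1 + \frac{4 + 5}{-45 + 5}\right)^{2} = \left(1 + \frac{1}{-40} \cdot 9\right)^{2} = \left(1 - \frac{9}{40}\right)^{2} = \left(\frac{31}{40}\right)^{2} = \frac{961}{1600} \approx 0.60063$)
$O \frac{f{\left(9,11 \right)}}{14} = \frac{961 \cdot \frac{10}{14}}{1600} = \frac{961 \cdot 10 \cdot \frac{1}{14}}{1600} = \frac{961}{1600} \cdot \frac{5}{7} = \frac{961}{2240}$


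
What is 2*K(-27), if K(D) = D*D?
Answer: 1458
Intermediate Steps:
K(D) = D**2
2*K(-27) = 2*(-27)**2 = 2*729 = 1458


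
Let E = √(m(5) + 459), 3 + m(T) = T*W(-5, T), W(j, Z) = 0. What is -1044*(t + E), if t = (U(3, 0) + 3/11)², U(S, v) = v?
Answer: -9396/121 - 2088*√114 ≈ -22371.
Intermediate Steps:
t = 9/121 (t = (0 + 3/11)² = (3/11)² = 9/121 ≈ 0.074380)
m(T) = -3 (m(T) = -3 + T*0 = -3 + 0 = -3)
E = 2*√114 (E = √(-3 + 459) = √456 = 2*√114 ≈ 21.354)
-1044*(t + E) = -1044*(9/121 + 2*√114) = -9396/121 - 2088*√114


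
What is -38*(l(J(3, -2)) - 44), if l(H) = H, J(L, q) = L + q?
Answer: 1634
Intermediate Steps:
-38*(l(J(3, -2)) - 44) = -38*((3 - 2) - 44) = -38*(1 - 44) = -38*(-43) = 1634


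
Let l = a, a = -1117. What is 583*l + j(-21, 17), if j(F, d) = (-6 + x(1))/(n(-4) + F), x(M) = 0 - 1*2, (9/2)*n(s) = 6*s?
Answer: -51445645/79 ≈ -6.5121e+5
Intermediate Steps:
n(s) = 4*s/3 (n(s) = 2*(6*s)/9 = 4*s/3)
x(M) = -2 (x(M) = 0 - 2 = -2)
l = -1117
j(F, d) = -8/(-16/3 + F) (j(F, d) = (-6 - 2)/((4/3)*(-4) + F) = -8/(-16/3 + F))
583*l + j(-21, 17) = 583*(-1117) - 24/(-16 + 3*(-21)) = -651211 - 24/(-16 - 63) = -651211 - 24/(-79) = -651211 - 24*(-1/79) = -651211 + 24/79 = -51445645/79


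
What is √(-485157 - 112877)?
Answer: I*√598034 ≈ 773.33*I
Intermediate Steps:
√(-485157 - 112877) = √(-598034) = I*√598034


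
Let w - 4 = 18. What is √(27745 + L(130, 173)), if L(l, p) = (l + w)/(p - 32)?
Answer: √551619777/141 ≈ 166.57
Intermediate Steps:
w = 22 (w = 4 + 18 = 22)
L(l, p) = (22 + l)/(-32 + p) (L(l, p) = (l + 22)/(p - 32) = (22 + l)/(-32 + p))
√(27745 + L(130, 173)) = √(27745 + (22 + 130)/(-32 + 173)) = √(27745 + 152/141) = √(3912197/141) = √551619777/141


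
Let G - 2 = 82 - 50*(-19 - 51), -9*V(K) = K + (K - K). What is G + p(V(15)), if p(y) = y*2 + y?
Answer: 3579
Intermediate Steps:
V(K) = -K/9 (V(K) = -(K + (K - K))/9 = -(K + 0)/9 = -K/9)
p(y) = 3*y (p(y) = 2*y + y = 3*y)
G = 3584 (G = 2 + (82 - 50*(-19 - 51)) = 2 + (82 - 50*(-70)) = 2 + (82 + 3500) = 2 + 3582 = 3584)
G + p(V(15)) = 3584 + 3*(-1/9*15) = 3584 + 3*(-5/3) = 3584 - 5 = 3579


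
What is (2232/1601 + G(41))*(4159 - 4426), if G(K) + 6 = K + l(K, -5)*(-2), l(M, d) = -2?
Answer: -17267157/1601 ≈ -10785.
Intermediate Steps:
G(K) = -2 + K (G(K) = -6 + (K - 2*(-2)) = -6 + (K + 4) = -6 + (4 + K) = -2 + K)
(2232/1601 + G(41))*(4159 - 4426) = (2232/1601 + (-2 + 41))*(4159 - 4426) = (2232*(1/1601) + 39)*(-267) = (2232/1601 + 39)*(-267) = (64671/1601)*(-267) = -17267157/1601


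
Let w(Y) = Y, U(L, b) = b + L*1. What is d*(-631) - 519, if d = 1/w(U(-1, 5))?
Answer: -2707/4 ≈ -676.75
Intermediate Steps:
U(L, b) = L + b (U(L, b) = b + L = L + b)
d = ¼ (d = 1/(-1 + 5) = 1/4 = ¼ ≈ 0.25000)
d*(-631) - 519 = (¼)*(-631) - 519 = -631/4 - 519 = -2707/4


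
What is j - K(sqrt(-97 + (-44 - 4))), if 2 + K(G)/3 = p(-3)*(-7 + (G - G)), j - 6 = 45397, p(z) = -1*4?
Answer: 45325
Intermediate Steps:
p(z) = -4
j = 45403 (j = 6 + 45397 = 45403)
K(G) = 78 (K(G) = -6 + 3*(-4*(-7 + (G - G))) = -6 + 3*(-4*(-7 + 0)) = -6 + 3*(-4*(-7)) = -6 + 3*28 = -6 + 84 = 78)
j - K(sqrt(-97 + (-44 - 4))) = 45403 - 1*78 = 45403 - 78 = 45325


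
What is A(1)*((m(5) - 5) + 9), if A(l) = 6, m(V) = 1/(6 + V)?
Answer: 270/11 ≈ 24.545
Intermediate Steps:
A(1)*((m(5) - 5) + 9) = 6*((1/(6 + 5) - 5) + 9) = 6*((1/11 - 5) + 9) = 6*(-54/11 + 9) = 6*(45/11) = 270/11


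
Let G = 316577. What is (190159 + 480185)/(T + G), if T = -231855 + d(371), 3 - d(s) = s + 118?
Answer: 167586/21059 ≈ 7.9579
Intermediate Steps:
d(s) = -115 - s (d(s) = 3 - (s + 118) = 3 - (118 + s) = 3 + (-118 - s) = -115 - s)
T = -232341 (T = -231855 + (-115 - 1*371) = -231855 + (-115 - 371) = -231855 - 486 = -232341)
(190159 + 480185)/(T + G) = (190159 + 480185)/(-232341 + 316577) = 670344/84236 = 670344*(1/84236) = 167586/21059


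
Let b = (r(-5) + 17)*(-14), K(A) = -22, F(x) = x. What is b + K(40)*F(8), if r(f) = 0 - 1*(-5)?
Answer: -484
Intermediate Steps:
r(f) = 5 (r(f) = 0 + 5 = 5)
b = -308 (b = (5 + 17)*(-14) = 22*(-14) = -308)
b + K(40)*F(8) = -308 - 22*8 = -308 - 176 = -484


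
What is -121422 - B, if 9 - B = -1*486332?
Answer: -607763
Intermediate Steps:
B = 486341 (B = 9 - (-1)*486332 = 9 - 1*(-486332) = 9 + 486332 = 486341)
-121422 - B = -121422 - 1*486341 = -121422 - 486341 = -607763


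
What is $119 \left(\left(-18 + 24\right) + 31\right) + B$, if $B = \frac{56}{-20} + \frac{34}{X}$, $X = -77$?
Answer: $\frac{1693907}{385} \approx 4399.8$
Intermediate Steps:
$B = - \frac{1248}{385}$ ($B = \frac{56}{-20} + \frac{34}{-77} = 56 \left(- \frac{1}{20}\right) + 34 \left(- \frac{1}{77}\right) = - \frac{14}{5} - \frac{34}{77} = - \frac{1248}{385} \approx -3.2416$)
$119 \left(\left(-18 + 24\right) + 31\right) + B = 119 \left(\left(-18 + 24\right) + 31\right) - \frac{1248}{385} = 119 \left(6 + 31\right) - \frac{1248}{385} = 119 \cdot 37 - \frac{1248}{385} = 4403 - \frac{1248}{385} = \frac{1693907}{385}$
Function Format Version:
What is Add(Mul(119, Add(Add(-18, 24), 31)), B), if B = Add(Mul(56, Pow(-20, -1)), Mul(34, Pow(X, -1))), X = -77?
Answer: Rational(1693907, 385) ≈ 4399.8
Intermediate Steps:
B = Rational(-1248, 385) (B = Add(Mul(56, Pow(-20, -1)), Mul(34, Pow(-77, -1))) = Add(Mul(56, Rational(-1, 20)), Mul(34, Rational(-1, 77))) = Add(Rational(-14, 5), Rational(-34, 77)) = Rational(-1248, 385) ≈ -3.2416)
Add(Mul(119, Add(Add(-18, 24), 31)), B) = Add(Mul(119, Add(Add(-18, 24), 31)), Rational(-1248, 385)) = Add(Mul(119, Add(6, 31)), Rational(-1248, 385)) = Add(Mul(119, 37), Rational(-1248, 385)) = Add(4403, Rational(-1248, 385)) = Rational(1693907, 385)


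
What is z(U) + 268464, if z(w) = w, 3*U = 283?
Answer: 805675/3 ≈ 2.6856e+5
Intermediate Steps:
U = 283/3 (U = (1/3)*283 = 283/3 ≈ 94.333)
z(U) + 268464 = 283/3 + 268464 = 805675/3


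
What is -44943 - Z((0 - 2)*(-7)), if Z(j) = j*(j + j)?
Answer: -45335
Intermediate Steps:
Z(j) = 2*j² (Z(j) = j*(2*j) = 2*j²)
-44943 - Z((0 - 2)*(-7)) = -44943 - 2*((0 - 2)*(-7))² = -44943 - 2*(-2*(-7))² = -44943 - 2*14² = -44943 - 2*196 = -44943 - 1*392 = -44943 - 392 = -45335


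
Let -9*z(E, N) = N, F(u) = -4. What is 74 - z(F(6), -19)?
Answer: 647/9 ≈ 71.889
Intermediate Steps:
z(E, N) = -N/9
74 - z(F(6), -19) = 74 - (-1)*(-19)/9 = 74 - 1*19/9 = 74 - 19/9 = 647/9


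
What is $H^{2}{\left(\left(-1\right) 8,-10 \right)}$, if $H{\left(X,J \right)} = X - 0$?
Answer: $64$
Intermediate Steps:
$H{\left(X,J \right)} = X$ ($H{\left(X,J \right)} = X + 0 = X$)
$H^{2}{\left(\left(-1\right) 8,-10 \right)} = \left(\left(-1\right) 8\right)^{2} = \left(-8\right)^{2} = 64$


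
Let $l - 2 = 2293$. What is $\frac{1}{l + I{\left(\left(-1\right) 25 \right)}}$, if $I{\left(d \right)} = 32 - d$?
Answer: $\frac{1}{2352} \approx 0.00042517$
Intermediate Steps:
$l = 2295$ ($l = 2 + 2293 = 2295$)
$\frac{1}{l + I{\left(\left(-1\right) 25 \right)}} = \frac{1}{2295 + \left(32 - \left(-1\right) 25\right)} = \frac{1}{2295 + \left(32 - -25\right)} = \frac{1}{2295 + \left(32 + 25\right)} = \frac{1}{2295 + 57} = \frac{1}{2352}$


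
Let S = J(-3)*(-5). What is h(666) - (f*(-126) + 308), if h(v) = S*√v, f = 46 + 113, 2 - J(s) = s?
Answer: 19726 - 75*√74 ≈ 19081.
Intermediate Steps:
J(s) = 2 - s
f = 159
S = -25 (S = (2 - 1*(-3))*(-5) = (2 + 3)*(-5) = 5*(-5) = -25)
h(v) = -25*√v
h(666) - (f*(-126) + 308) = -75*√74 - (159*(-126) + 308) = -75*√74 - (-20034 + 308) = -75*√74 - 1*(-19726) = -75*√74 + 19726 = 19726 - 75*√74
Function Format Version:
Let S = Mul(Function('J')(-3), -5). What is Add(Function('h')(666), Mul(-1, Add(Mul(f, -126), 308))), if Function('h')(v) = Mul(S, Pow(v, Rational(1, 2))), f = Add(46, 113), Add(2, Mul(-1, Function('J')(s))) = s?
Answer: Add(19726, Mul(-75, Pow(74, Rational(1, 2)))) ≈ 19081.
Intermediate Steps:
Function('J')(s) = Add(2, Mul(-1, s))
f = 159
S = -25 (S = Mul(Add(2, Mul(-1, -3)), -5) = Mul(Add(2, 3), -5) = Mul(5, -5) = -25)
Function('h')(v) = Mul(-25, Pow(v, Rational(1, 2)))
Add(Function('h')(666), Mul(-1, Add(Mul(f, -126), 308))) = Add(Mul(-25, Pow(666, Rational(1, 2))), Mul(-1, Add(Mul(159, -126), 308))) = Add(Mul(-25, Mul(3, Pow(74, Rational(1, 2)))), Mul(-1, Add(-20034, 308))) = Add(Mul(-75, Pow(74, Rational(1, 2))), Mul(-1, -19726)) = Add(Mul(-75, Pow(74, Rational(1, 2))), 19726) = Add(19726, Mul(-75, Pow(74, Rational(1, 2))))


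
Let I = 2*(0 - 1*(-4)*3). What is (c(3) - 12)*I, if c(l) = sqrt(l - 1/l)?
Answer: -288 + 16*sqrt(6) ≈ -248.81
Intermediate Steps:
I = 24 (I = 2*(0 + 4*3) = 2*(0 + 12) = 2*12 = 24)
(c(3) - 12)*I = (sqrt(3 - 1/3) - 12)*24 = (sqrt(8/3) - 12)*24 = (2*sqrt(6)/3 - 12)*24 = (-12 + 2*sqrt(6)/3)*24 = -288 + 16*sqrt(6)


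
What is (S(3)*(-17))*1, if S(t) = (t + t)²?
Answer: -612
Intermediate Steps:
S(t) = 4*t² (S(t) = (2*t)² = 4*t²)
(S(3)*(-17))*1 = ((4*3²)*(-17))*1 = ((4*9)*(-17))*1 = (36*(-17))*1 = -612*1 = -612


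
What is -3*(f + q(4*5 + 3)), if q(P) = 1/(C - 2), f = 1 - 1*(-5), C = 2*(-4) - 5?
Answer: -89/5 ≈ -17.800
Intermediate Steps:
C = -13 (C = -8 - 5 = -13)
f = 6 (f = 1 + 5 = 6)
q(P) = -1/15 (q(P) = 1/(-13 - 2) = 1/(-15) = -1/15)
-3*(f + q(4*5 + 3)) = -3*(6 - 1/15) = -3*89/15 = -89/5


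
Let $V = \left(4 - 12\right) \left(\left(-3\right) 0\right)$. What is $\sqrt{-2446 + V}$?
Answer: $i \sqrt{2446} \approx 49.457 i$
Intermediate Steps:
$V = 0$ ($V = \left(-8\right) 0 = 0$)
$\sqrt{-2446 + V} = \sqrt{-2446 + 0} = \sqrt{-2446} = i \sqrt{2446}$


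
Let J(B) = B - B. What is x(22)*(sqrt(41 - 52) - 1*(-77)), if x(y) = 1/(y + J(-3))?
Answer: 7/2 + I*sqrt(11)/22 ≈ 3.5 + 0.15076*I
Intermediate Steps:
J(B) = 0
x(y) = 1/y (x(y) = 1/(y + 0) = 1/y)
x(22)*(sqrt(41 - 52) - 1*(-77)) = (sqrt(41 - 52) - 1*(-77))/22 = (sqrt(-11) + 77)/22 = (I*sqrt(11) + 77)/22 = (77 + I*sqrt(11))/22 = 7/2 + I*sqrt(11)/22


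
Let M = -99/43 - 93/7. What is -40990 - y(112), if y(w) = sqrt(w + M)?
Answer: -40990 - 2*sqrt(2183755)/301 ≈ -41000.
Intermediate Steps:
M = -4692/301 (M = -99*1/43 - 93*1/7 = -99/43 - 93/7 = -4692/301 ≈ -15.588)
y(w) = sqrt(-4692/301 + w) (y(w) = sqrt(w - 4692/301) = sqrt(-4692/301 + w))
-40990 - y(112) = -40990 - sqrt(-1412292 + 90601*112)/301 = -40990 - sqrt(-1412292 + 10147312)/301 = -40990 - sqrt(8735020)/301 = -40990 - 2*sqrt(2183755)/301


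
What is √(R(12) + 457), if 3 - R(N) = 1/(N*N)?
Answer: √66239/12 ≈ 21.447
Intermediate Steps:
R(N) = 3 - 1/N² (R(N) = 3 - 1/(N*N) = 3 - 1/(N²) = 3 - 1/N²)
√(R(12) + 457) = √((3 - 1/12²) + 457) = √((3 - 1*1/144) + 457) = √((3 - 1/144) + 457) = √(431/144 + 457) = √(66239/144) = √66239/12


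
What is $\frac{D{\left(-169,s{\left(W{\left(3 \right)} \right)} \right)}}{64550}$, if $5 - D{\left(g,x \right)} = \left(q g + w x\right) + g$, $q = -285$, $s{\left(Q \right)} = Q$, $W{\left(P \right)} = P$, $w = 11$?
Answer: $- \frac{24012}{32275} \approx -0.74398$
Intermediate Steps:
$D{\left(g,x \right)} = 5 - 11 x + 284 g$ ($D{\left(g,x \right)} = 5 - \left(\left(- 285 g + 11 x\right) + g\right) = 5 - \left(- 284 g + 11 x\right) = 5 + \left(- 11 x + 284 g\right) = 5 - 11 x + 284 g$)
$\frac{D{\left(-169,s{\left(W{\left(3 \right)} \right)} \right)}}{64550} = \frac{5 - 33 + 284 \left(-169\right)}{64550} = \left(5 - 33 - 47996\right) \frac{1}{64550} = \left(-48024\right) \frac{1}{64550} = - \frac{24012}{32275}$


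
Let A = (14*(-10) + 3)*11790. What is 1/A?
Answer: -1/1615230 ≈ -6.1911e-7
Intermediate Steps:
A = -1615230 (A = (-140 + 3)*11790 = -137*11790 = -1615230)
1/A = 1/(-1615230) = -1/1615230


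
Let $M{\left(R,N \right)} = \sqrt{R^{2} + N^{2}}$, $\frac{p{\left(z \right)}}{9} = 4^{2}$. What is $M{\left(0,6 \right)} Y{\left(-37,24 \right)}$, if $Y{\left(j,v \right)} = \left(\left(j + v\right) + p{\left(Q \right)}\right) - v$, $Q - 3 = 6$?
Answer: $642$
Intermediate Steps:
$Q = 9$ ($Q = 3 + 6 = 9$)
$p{\left(z \right)} = 144$ ($p{\left(z \right)} = 9 \cdot 4^{2} = 9 \cdot 16 = 144$)
$M{\left(R,N \right)} = \sqrt{N^{2} + R^{2}}$
$Y{\left(j,v \right)} = 144 + j$ ($Y{\left(j,v \right)} = \left(\left(j + v\right) + 144\right) - v = \left(144 + j + v\right) - v = 144 + j$)
$M{\left(0,6 \right)} Y{\left(-37,24 \right)} = \sqrt{6^{2} + 0^{2}} \left(144 - 37\right) = \sqrt{36 + 0} \cdot 107 = \sqrt{36} \cdot 107 = 6 \cdot 107 = 642$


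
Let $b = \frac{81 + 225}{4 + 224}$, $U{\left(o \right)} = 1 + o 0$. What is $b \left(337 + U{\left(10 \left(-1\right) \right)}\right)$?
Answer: $\frac{8619}{19} \approx 453.63$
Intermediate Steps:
$U{\left(o \right)} = 1$ ($U{\left(o \right)} = 1 + 0 = 1$)
$b = \frac{51}{38}$ ($b = \frac{306}{228} = 306 \cdot \frac{1}{228} = \frac{51}{38} \approx 1.3421$)
$b \left(337 + U{\left(10 \left(-1\right) \right)}\right) = \frac{51 \left(337 + 1\right)}{38} = \frac{51}{38} \cdot 338 = \frac{8619}{19}$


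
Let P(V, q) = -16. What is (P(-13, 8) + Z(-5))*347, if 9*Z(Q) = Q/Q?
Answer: -49621/9 ≈ -5513.4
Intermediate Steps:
Z(Q) = ⅑ (Z(Q) = (Q/Q)/9 = (⅑)*1 = ⅑)
(P(-13, 8) + Z(-5))*347 = (-16 + ⅑)*347 = -143/9*347 = -49621/9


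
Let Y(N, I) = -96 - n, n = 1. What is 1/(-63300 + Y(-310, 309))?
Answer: -1/63397 ≈ -1.5774e-5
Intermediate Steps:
Y(N, I) = -97 (Y(N, I) = -96 - 1*1 = -96 - 1 = -97)
1/(-63300 + Y(-310, 309)) = 1/(-63300 - 97) = 1/(-63397) = -1/63397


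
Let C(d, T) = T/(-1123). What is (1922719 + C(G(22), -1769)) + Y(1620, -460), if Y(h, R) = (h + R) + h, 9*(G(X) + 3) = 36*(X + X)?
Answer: 2162337146/1123 ≈ 1.9255e+6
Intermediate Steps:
G(X) = -3 + 8*X (G(X) = -3 + (36*(X + X))/9 = -3 + (36*(2*X))/9 = -3 + (72*X)/9 = -3 + 8*X)
Y(h, R) = R + 2*h (Y(h, R) = (R + h) + h = R + 2*h)
C(d, T) = -T/1123 (C(d, T) = T*(-1/1123) = -T/1123)
(1922719 + C(G(22), -1769)) + Y(1620, -460) = (1922719 - 1/1123*(-1769)) + (-460 + 2*1620) = (1922719 + 1769/1123) + (-460 + 3240) = 2159215206/1123 + 2780 = 2162337146/1123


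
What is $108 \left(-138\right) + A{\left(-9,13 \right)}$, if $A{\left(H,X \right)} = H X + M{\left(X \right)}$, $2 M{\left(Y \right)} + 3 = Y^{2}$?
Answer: $-14938$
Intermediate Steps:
$M{\left(Y \right)} = - \frac{3}{2} + \frac{Y^{2}}{2}$
$A{\left(H,X \right)} = - \frac{3}{2} + \frac{X^{2}}{2} + H X$ ($A{\left(H,X \right)} = H X + \left(- \frac{3}{2} + \frac{X^{2}}{2}\right) = - \frac{3}{2} + \frac{X^{2}}{2} + H X$)
$108 \left(-138\right) + A{\left(-9,13 \right)} = 108 \left(-138\right) - \left(\frac{237}{2} - \frac{169}{2}\right) = -14904 - 34 = -14938$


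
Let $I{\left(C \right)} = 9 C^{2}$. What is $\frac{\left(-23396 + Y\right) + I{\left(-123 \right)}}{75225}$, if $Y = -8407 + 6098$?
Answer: $\frac{110456}{75225} \approx 1.4683$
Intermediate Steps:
$Y = -2309$
$\frac{\left(-23396 + Y\right) + I{\left(-123 \right)}}{75225} = \frac{\left(-23396 - 2309\right) + 9 \left(-123\right)^{2}}{75225} = \left(-25705 + 9 \cdot 15129\right) \frac{1}{75225} = \left(-25705 + 136161\right) \frac{1}{75225} = 110456 \cdot \frac{1}{75225} = \frac{110456}{75225}$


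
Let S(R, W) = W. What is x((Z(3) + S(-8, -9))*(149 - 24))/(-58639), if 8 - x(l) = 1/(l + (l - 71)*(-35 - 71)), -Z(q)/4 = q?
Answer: -323601/2371955927 ≈ -0.00013643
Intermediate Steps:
Z(q) = -4*q
x(l) = 8 - 1/(7526 - 105*l) (x(l) = 8 - 1/(l + (l - 71)*(-35 - 71)) = 8 - 1/(l + (-71 + l)*(-106)) = 8 - 1/(l + (7526 - 106*l)) = 8 - 1/(7526 - 105*l))
x((Z(3) + S(-8, -9))*(149 - 24))/(-58639) = (21*(-2867 + 40*((-4*3 - 9)*(149 - 24)))/(-7526 + 105*((-4*3 - 9)*(149 - 24))))/(-58639) = (21*(-2867 + 40*((-12 - 9)*125))/(-7526 + 105*((-12 - 9)*125)))*(-1/58639) = (21*(-2867 + 40*(-21*125))/(-7526 + 105*(-21*125)))*(-1/58639) = (21*(-2867 + 40*(-2625))/(-7526 + 105*(-2625)))*(-1/58639) = (21*(-2867 - 105000)/(-7526 - 275625))*(-1/58639) = (21*(-107867)/(-283151))*(-1/58639) = (21*(-1/283151)*(-107867))*(-1/58639) = (2265207/283151)*(-1/58639) = -323601/2371955927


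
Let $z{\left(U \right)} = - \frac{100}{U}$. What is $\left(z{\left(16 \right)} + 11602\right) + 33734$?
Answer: $\frac{181319}{4} \approx 45330.0$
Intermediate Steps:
$\left(z{\left(16 \right)} + 11602\right) + 33734 = \left(- \frac{100}{16} + 11602\right) + 33734 = \left(\left(-100\right) \frac{1}{16} + 11602\right) + 33734 = \left(- \frac{25}{4} + 11602\right) + 33734 = \frac{46383}{4} + 33734 = \frac{181319}{4}$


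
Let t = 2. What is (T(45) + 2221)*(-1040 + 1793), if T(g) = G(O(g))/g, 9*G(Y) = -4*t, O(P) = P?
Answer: 225773747/135 ≈ 1.6724e+6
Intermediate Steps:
G(Y) = -8/9 (G(Y) = (-4*2)/9 = (1/9)*(-8) = -8/9)
T(g) = -8/(9*g)
(T(45) + 2221)*(-1040 + 1793) = (-8/9/45 + 2221)*(-1040 + 1793) = (-8/9*1/45 + 2221)*753 = (-8/405 + 2221)*753 = (899497/405)*753 = 225773747/135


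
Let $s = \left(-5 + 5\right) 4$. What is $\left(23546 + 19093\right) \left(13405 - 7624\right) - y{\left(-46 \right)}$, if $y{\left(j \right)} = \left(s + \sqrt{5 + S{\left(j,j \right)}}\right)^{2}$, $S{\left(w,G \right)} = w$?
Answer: $246496100$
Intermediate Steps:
$s = 0$ ($s = 0 \cdot 4 = 0$)
$y{\left(j \right)} = 5 + j$ ($y{\left(j \right)} = \left(0 + \sqrt{5 + j}\right)^{2} = \left(\sqrt{5 + j}\right)^{2} = 5 + j$)
$\left(23546 + 19093\right) \left(13405 - 7624\right) - y{\left(-46 \right)} = \left(23546 + 19093\right) \left(13405 - 7624\right) - \left(5 - 46\right) = 42639 \cdot 5781 - -41 = 246496059 + 41 = 246496100$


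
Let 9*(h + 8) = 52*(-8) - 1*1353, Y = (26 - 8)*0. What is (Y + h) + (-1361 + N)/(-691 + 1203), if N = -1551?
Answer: -30275/144 ≈ -210.24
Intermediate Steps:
Y = 0 (Y = 18*0 = 0)
h = -1841/9 (h = -8 + (52*(-8) - 1*1353)/9 = -8 + (-416 - 1353)/9 = -8 + (⅑)*(-1769) = -8 - 1769/9 = -1841/9 ≈ -204.56)
(Y + h) + (-1361 + N)/(-691 + 1203) = (0 - 1841/9) + (-1361 - 1551)/(-691 + 1203) = -1841/9 - 2912/512 = -1841/9 - 2912*1/512 = -1841/9 - 91/16 = -30275/144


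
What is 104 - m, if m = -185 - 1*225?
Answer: 514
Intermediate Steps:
m = -410 (m = -185 - 225 = -410)
104 - m = 104 - 1*(-410) = 104 + 410 = 514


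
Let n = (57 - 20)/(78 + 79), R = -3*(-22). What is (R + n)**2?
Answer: 108139201/24649 ≈ 4387.2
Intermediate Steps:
R = 66
n = 37/157 ≈ 0.23567
(R + n)**2 = (66 + 37/157)**2 = (10399/157)**2 = 108139201/24649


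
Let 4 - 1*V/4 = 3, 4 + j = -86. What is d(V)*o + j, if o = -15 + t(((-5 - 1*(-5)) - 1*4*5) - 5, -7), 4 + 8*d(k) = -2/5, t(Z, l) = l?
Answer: -779/10 ≈ -77.900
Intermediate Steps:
j = -90 (j = -4 - 86 = -90)
V = 4 (V = 16 - 4*3 = 16 - 12 = 4)
d(k) = -11/20 (d(k) = -½ + (-2/5)/8 = -½ + (-2*⅕)/8 = -½ + (⅛)*(-⅖) = -½ - 1/20 = -11/20)
o = -22 (o = -15 - 7 = -22)
d(V)*o + j = -11/20*(-22) - 90 = 121/10 - 90 = -779/10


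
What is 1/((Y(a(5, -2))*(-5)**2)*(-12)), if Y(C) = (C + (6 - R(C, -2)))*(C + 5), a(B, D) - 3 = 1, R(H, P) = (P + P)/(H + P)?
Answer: -1/32400 ≈ -3.0864e-5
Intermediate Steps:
R(H, P) = 2*P/(H + P) (R(H, P) = (2*P)/(H + P) = 2*P/(H + P))
a(B, D) = 4 (a(B, D) = 3 + 1 = 4)
Y(C) = (5 + C)*(6 + C + 4/(-2 + C)) (Y(C) = (C + (6 - 2*(-2)/(C - 2)))*(C + 5) = (C + (6 - 2*(-2)/(-2 + C)))*(5 + C) = (C + (6 - (-4)/(-2 + C)))*(5 + C) = (C + (6 + 4/(-2 + C)))*(5 + C) = (6 + C + 4/(-2 + C))*(5 + C) = (5 + C)*(6 + C + 4/(-2 + C)))
1/((Y(a(5, -2))*(-5)**2)*(-12)) = 1/((((-40 + 4**3 + 9*4**2 + 12*4)/(-2 + 4))*(-5)**2)*(-12)) = 1/((((-40 + 64 + 9*16 + 48)/2)*25)*(-12)) = 1/((((-40 + 64 + 144 + 48)/2)*25)*(-12)) = 1/((((1/2)*216)*25)*(-12)) = 1/((108*25)*(-12)) = 1/(2700*(-12)) = 1/(-32400) = -1/32400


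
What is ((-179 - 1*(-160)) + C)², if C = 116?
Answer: 9409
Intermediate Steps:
((-179 - 1*(-160)) + C)² = ((-179 - 1*(-160)) + 116)² = ((-179 + 160) + 116)² = (-19 + 116)² = 97² = 9409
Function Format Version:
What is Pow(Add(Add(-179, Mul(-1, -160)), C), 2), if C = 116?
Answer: 9409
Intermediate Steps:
Pow(Add(Add(-179, Mul(-1, -160)), C), 2) = Pow(Add(Add(-179, Mul(-1, -160)), 116), 2) = Pow(Add(Add(-179, 160), 116), 2) = Pow(Add(-19, 116), 2) = Pow(97, 2) = 9409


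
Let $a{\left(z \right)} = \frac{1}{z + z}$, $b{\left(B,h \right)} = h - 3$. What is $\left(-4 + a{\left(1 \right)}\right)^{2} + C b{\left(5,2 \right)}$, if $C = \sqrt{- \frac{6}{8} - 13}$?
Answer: $\frac{49}{4} - \frac{i \sqrt{55}}{2} \approx 12.25 - 3.7081 i$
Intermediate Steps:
$b{\left(B,h \right)} = -3 + h$
$a{\left(z \right)} = \frac{1}{2 z}$
$C = \frac{i \sqrt{55}}{2}$ ($C = \sqrt{\left(-6\right) \frac{1}{8} - 13} = \sqrt{- \frac{3}{4} - 13} = \sqrt{- \frac{55}{4}} = \frac{i \sqrt{55}}{2} \approx 3.7081 i$)
$\left(-4 + a{\left(1 \right)}\right)^{2} + C b{\left(5,2 \right)} = \left(-4 + \frac{1}{2 \cdot 1}\right)^{2} + \frac{i \sqrt{55}}{2} \left(-3 + 2\right) = \left(-4 + \frac{1}{2} \cdot 1\right)^{2} + \frac{i \sqrt{55}}{2} \left(-1\right) = \left(-4 + \frac{1}{2}\right)^{2} - \frac{i \sqrt{55}}{2} = \left(- \frac{7}{2}\right)^{2} - \frac{i \sqrt{55}}{2} = \frac{49}{4} - \frac{i \sqrt{55}}{2}$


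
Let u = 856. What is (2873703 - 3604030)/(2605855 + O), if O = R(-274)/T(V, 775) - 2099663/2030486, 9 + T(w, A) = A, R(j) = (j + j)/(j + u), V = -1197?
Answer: -165275743323603666/589714540211188169 ≈ -0.28026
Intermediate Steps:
R(j) = 2*j/(856 + j) (R(j) = (j + j)/(j + 856) = (2*j)/(856 + j) = 2*j/(856 + j))
T(w, A) = -9 + A
O = -234291916921/226303756158 (O = (2*(-274)/(856 - 274))/(-9 + 775) - 2099663/2030486 = (2*(-274)/582)/766 - 2099663*1/2030486 = (2*(-274)*(1/582))*(1/766) - 2099663/2030486 = -274/291*1/766 - 2099663/2030486 = -137/111453 - 2099663/2030486 = -234291916921/226303756158 ≈ -1.0353)
(2873703 - 3604030)/(2605855 + O) = (2873703 - 3604030)/(2605855 - 234291916921/226303756158) = -730327/589714540211188169/226303756158 = -730327*226303756158/589714540211188169 = -165275743323603666/589714540211188169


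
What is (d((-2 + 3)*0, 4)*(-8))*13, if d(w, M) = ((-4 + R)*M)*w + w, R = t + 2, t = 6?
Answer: 0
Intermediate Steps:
R = 8 (R = 6 + 2 = 8)
d(w, M) = w + 4*M*w (d(w, M) = ((-4 + 8)*M)*w + w = (4*M)*w + w = 4*M*w + w = w + 4*M*w)
(d((-2 + 3)*0, 4)*(-8))*13 = ((((-2 + 3)*0)*(1 + 4*4))*(-8))*13 = (((1*0)*(1 + 16))*(-8))*13 = ((0*17)*(-8))*13 = (0*(-8))*13 = 0*13 = 0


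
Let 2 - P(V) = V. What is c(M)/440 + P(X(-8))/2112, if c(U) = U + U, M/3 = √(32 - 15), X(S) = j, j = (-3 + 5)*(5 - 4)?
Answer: 3*√17/220 ≈ 0.056224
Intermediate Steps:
j = 2 (j = 2*1 = 2)
X(S) = 2
P(V) = 2 - V
M = 3*√17 (M = 3*√(32 - 15) = 3*√17 ≈ 12.369)
c(U) = 2*U
c(M)/440 + P(X(-8))/2112 = (2*(3*√17))/440 + (2 - 1*2)/2112 = (6*√17)*(1/440) + (2 - 2)*(1/2112) = 3*√17/220 + 0*(1/2112) = 3*√17/220 + 0 = 3*√17/220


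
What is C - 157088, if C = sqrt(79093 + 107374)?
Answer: -157088 + sqrt(186467) ≈ -1.5666e+5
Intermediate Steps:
C = sqrt(186467) ≈ 431.82
C - 157088 = sqrt(186467) - 157088 = -157088 + sqrt(186467)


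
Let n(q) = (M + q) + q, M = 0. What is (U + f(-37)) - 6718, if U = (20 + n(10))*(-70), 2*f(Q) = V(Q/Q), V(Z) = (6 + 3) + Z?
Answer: -9513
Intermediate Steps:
V(Z) = 9 + Z
f(Q) = 5 (f(Q) = (9 + Q/Q)/2 = (9 + 1)/2 = (1/2)*10 = 5)
n(q) = 2*q (n(q) = (0 + q) + q = q + q = 2*q)
U = -2800 (U = (20 + 2*10)*(-70) = (20 + 20)*(-70) = 40*(-70) = -2800)
(U + f(-37)) - 6718 = (-2800 + 5) - 6718 = -2795 - 6718 = -9513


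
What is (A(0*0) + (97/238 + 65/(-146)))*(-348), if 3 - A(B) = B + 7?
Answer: 12206100/8687 ≈ 1405.1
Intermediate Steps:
A(B) = -4 - B (A(B) = 3 - (B + 7) = 3 - (7 + B) = 3 + (-7 - B) = -4 - B)
(A(0*0) + (97/238 + 65/(-146)))*(-348) = ((-4 - 0*0) + (97/238 + 65/(-146)))*(-348) = ((-4 - 1*0) + (97*(1/238) + 65*(-1/146)))*(-348) = ((-4 + 0) + (97/238 - 65/146))*(-348) = (-4 - 327/8687)*(-348) = -35075/8687*(-348) = 12206100/8687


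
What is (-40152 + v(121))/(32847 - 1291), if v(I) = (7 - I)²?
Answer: -6789/7889 ≈ -0.86057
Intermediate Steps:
(-40152 + v(121))/(32847 - 1291) = (-40152 + (-7 + 121)²)/(32847 - 1291) = (-40152 + 114²)/31556 = (-40152 + 12996)*(1/31556) = -27156*1/31556 = -6789/7889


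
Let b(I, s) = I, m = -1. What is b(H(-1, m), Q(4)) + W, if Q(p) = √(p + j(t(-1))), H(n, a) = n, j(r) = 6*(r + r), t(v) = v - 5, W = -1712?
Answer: -1713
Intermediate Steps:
t(v) = -5 + v
j(r) = 12*r (j(r) = 6*(2*r) = 12*r)
Q(p) = √(-72 + p) (Q(p) = √(p + 12*(-5 - 1)) = √(p + 12*(-6)) = √(p - 72) = √(-72 + p))
b(H(-1, m), Q(4)) + W = -1 - 1712 = -1713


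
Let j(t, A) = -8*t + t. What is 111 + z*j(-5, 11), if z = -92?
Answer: -3109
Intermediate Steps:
j(t, A) = -7*t
111 + z*j(-5, 11) = 111 - (-644)*(-5) = 111 - 92*35 = 111 - 3220 = -3109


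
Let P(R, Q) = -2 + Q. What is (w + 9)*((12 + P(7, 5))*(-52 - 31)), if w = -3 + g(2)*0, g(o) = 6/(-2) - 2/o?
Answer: -7470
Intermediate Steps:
g(o) = -3 - 2/o (g(o) = 6*(-½) - 2/o = -3 - 2/o)
w = -3 (w = -3 + (-3 - 2/2)*0 = -3 + (-3 - 2*½)*0 = -3 + (-3 - 1)*0 = -3 - 4*0 = -3 + 0 = -3)
(w + 9)*((12 + P(7, 5))*(-52 - 31)) = (-3 + 9)*((12 + (-2 + 5))*(-52 - 31)) = 6*((12 + 3)*(-83)) = 6*(15*(-83)) = 6*(-1245) = -7470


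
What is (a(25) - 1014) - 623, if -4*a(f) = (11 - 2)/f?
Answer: -163709/100 ≈ -1637.1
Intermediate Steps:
a(f) = -9/(4*f) (a(f) = -(11 - 2)/(4*f) = -9/(4*f))
(a(25) - 1014) - 623 = (-9/4/25 - 1014) - 623 = (-9/4*1/25 - 1014) - 623 = (-9/100 - 1014) - 623 = -101409/100 - 623 = -163709/100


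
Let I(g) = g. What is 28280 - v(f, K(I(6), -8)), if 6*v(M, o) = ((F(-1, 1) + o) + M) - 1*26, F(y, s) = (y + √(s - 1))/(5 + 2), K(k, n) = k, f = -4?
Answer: 1187929/42 ≈ 28284.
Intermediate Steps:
F(y, s) = y/7 + √(-1 + s)/7 (F(y, s) = (y + √(-1 + s))/7 = (y + √(-1 + s))*(⅐) = y/7 + √(-1 + s)/7)
v(M, o) = -61/14 + M/6 + o/6 (v(M, o) = (((((⅐)*(-1) + √(-1 + 1)/7) + o) + M) - 1*26)/6 = ((((-⅐ + √0/7) + o) + M) - 26)/6 = ((((-⅐ + (⅐)*0) + o) + M) - 26)/6 = ((((-⅐ + 0) + o) + M) - 26)/6 = (((-⅐ + o) + M) - 26)/6 = ((-⅐ + M + o) - 26)/6 = (-183/7 + M + o)/6 = -61/14 + M/6 + o/6)
28280 - v(f, K(I(6), -8)) = 28280 - (-61/14 + (⅙)*(-4) + (⅙)*6) = 28280 - (-61/14 - ⅔ + 1) = 28280 - 1*(-169/42) = 28280 + 169/42 = 1187929/42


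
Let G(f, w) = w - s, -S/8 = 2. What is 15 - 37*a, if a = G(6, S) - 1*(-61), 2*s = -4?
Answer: -1724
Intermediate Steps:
s = -2 (s = (½)*(-4) = -2)
S = -16 (S = -8*2 = -16)
G(f, w) = 2 + w (G(f, w) = w - 1*(-2) = w + 2 = 2 + w)
a = 47 (a = (2 - 16) - 1*(-61) = -14 + 61 = 47)
15 - 37*a = 15 - 37*47 = 15 - 1739 = -1724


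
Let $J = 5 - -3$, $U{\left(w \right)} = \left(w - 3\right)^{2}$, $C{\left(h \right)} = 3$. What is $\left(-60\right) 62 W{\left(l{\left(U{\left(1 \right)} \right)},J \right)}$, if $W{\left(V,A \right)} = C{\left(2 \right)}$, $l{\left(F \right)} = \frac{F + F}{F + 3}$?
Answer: $-11160$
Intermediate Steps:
$U{\left(w \right)} = \left(-3 + w\right)^{2}$
$l{\left(F \right)} = \frac{2 F}{3 + F}$
$J = 8$ ($J = 5 + 3 = 8$)
$W{\left(V,A \right)} = 3$
$\left(-60\right) 62 W{\left(l{\left(U{\left(1 \right)} \right)},J \right)} = \left(-60\right) 62 \cdot 3 = \left(-3720\right) 3 = -11160$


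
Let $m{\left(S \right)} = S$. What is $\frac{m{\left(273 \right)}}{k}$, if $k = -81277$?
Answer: $- \frac{39}{11611} \approx -0.0033589$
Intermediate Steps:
$\frac{m{\left(273 \right)}}{k} = \frac{273}{-81277} = 273 \left(- \frac{1}{81277}\right) = - \frac{39}{11611}$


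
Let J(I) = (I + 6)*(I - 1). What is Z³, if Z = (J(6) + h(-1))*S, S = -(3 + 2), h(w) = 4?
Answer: -32768000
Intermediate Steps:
J(I) = (-1 + I)*(6 + I) (J(I) = (6 + I)*(-1 + I) = (-1 + I)*(6 + I))
S = -5 ≈ -5.0000
Z = -320 (Z = ((-6 + 6² + 5*6) + 4)*(-5) = ((-6 + 36 + 30) + 4)*(-5) = (60 + 4)*(-5) = 64*(-5) = -320)
Z³ = (-320)³ = -32768000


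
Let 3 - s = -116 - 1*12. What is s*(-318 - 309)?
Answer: -82137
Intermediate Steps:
s = 131 (s = 3 - (-116 - 1*12) = 3 - (-116 - 12) = 3 - 1*(-128) = 3 + 128 = 131)
s*(-318 - 309) = 131*(-318 - 309) = 131*(-627) = -82137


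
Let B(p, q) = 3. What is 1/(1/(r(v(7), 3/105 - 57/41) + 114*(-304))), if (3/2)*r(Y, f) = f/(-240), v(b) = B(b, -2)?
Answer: -8951643823/258300 ≈ -34656.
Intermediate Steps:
v(b) = 3
r(Y, f) = -f/360 (r(Y, f) = 2*(f/(-240))/3 = 2*(f*(-1/240))/3 = 2*(-f/240)/3 = -f/360)
1/(1/(r(v(7), 3/105 - 57/41) + 114*(-304))) = 1/(1/(-(3/105 - 57/41)/360 + 114*(-304))) = 1/(1/(-(3*(1/105) - 57*1/41)/360 - 34656)) = 1/(1/(-(1/35 - 57/41)/360 - 34656)) = 1/(1/(-1/360*(-1954/1435) - 34656)) = 1/(1/(977/258300 - 34656)) = 1/(1/(-8951643823/258300)) = 1/(-258300/8951643823) = -8951643823/258300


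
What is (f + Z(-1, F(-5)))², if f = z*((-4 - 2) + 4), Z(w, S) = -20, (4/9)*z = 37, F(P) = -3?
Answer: 139129/4 ≈ 34782.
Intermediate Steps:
z = 333/4 (z = (9/4)*37 = 333/4 ≈ 83.250)
f = -333/2 (f = 333*((-4 - 2) + 4)/4 = 333*(-6 + 4)/4 = (333/4)*(-2) = -333/2 ≈ -166.50)
(f + Z(-1, F(-5)))² = (-333/2 - 20)² = (-373/2)² = 139129/4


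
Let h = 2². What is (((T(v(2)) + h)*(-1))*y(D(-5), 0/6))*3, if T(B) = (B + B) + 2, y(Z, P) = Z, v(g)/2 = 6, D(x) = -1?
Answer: 90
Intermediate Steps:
v(g) = 12 (v(g) = 2*6 = 12)
T(B) = 2 + 2*B (T(B) = 2*B + 2 = 2 + 2*B)
h = 4
(((T(v(2)) + h)*(-1))*y(D(-5), 0/6))*3 = ((((2 + 2*12) + 4)*(-1))*(-1))*3 = ((((2 + 24) + 4)*(-1))*(-1))*3 = (((26 + 4)*(-1))*(-1))*3 = ((30*(-1))*(-1))*3 = -30*(-1)*3 = 30*3 = 90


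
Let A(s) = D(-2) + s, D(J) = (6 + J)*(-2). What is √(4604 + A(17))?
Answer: √4613 ≈ 67.919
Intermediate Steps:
D(J) = -12 - 2*J
A(s) = -8 + s (A(s) = (-12 - 2*(-2)) + s = (-12 + 4) + s = -8 + s)
√(4604 + A(17)) = √(4604 + (-8 + 17)) = √(4604 + 9) = √4613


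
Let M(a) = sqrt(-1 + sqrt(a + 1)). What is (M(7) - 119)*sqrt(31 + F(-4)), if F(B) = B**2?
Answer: sqrt(47)*(-119 + sqrt(-1 + 2*sqrt(2))) ≈ -806.55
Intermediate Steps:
M(a) = sqrt(-1 + sqrt(1 + a))
(M(7) - 119)*sqrt(31 + F(-4)) = (sqrt(-1 + sqrt(1 + 7)) - 119)*sqrt(31 + (-4)**2) = (sqrt(-1 + sqrt(8)) - 119)*sqrt(31 + 16) = (sqrt(-1 + 2*sqrt(2)) - 119)*sqrt(47) = (-119 + sqrt(-1 + 2*sqrt(2)))*sqrt(47) = sqrt(47)*(-119 + sqrt(-1 + 2*sqrt(2)))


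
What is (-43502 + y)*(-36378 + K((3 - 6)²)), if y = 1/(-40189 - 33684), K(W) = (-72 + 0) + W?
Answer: 117107644743927/73873 ≈ 1.5853e+9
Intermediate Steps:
K(W) = -72 + W
y = -1/73873 (y = 1/(-73873) = -1/73873 ≈ -1.3537e-5)
(-43502 + y)*(-36378 + K((3 - 6)²)) = (-43502 - 1/73873)*(-36378 + (-72 + (3 - 6)²)) = -3213623247*(-36378 + (-72 + (-3)²))/73873 = -3213623247*(-36378 + (-72 + 9))/73873 = -3213623247*(-36378 - 63)/73873 = -3213623247/73873*(-36441) = 117107644743927/73873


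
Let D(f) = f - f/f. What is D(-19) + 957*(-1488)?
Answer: -1424036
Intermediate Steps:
D(f) = -1 + f (D(f) = f - 1*1 = f - 1 = -1 + f)
D(-19) + 957*(-1488) = (-1 - 19) + 957*(-1488) = -20 - 1424016 = -1424036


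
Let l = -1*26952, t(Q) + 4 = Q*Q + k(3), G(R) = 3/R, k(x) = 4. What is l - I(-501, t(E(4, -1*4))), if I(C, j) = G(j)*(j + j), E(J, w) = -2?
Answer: -26958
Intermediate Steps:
t(Q) = Q² (t(Q) = -4 + (Q*Q + 4) = -4 + (Q² + 4) = -4 + (4 + Q²) = Q²)
I(C, j) = 6 (I(C, j) = (3/j)*(j + j) = (3/j)*(2*j) = 6)
l = -26952
l - I(-501, t(E(4, -1*4))) = -26952 - 1*6 = -26952 - 6 = -26958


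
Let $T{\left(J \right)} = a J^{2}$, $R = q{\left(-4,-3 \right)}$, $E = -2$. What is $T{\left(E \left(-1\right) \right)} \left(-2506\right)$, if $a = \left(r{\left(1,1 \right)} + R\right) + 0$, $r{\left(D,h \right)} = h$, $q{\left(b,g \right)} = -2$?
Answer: $10024$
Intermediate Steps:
$R = -2$
$a = -1$ ($a = \left(1 - 2\right) + 0 = -1 + 0 = -1$)
$T{\left(J \right)} = - J^{2}$
$T{\left(E \left(-1\right) \right)} \left(-2506\right) = - \left(\left(-2\right) \left(-1\right)\right)^{2} \left(-2506\right) = - 2^{2} \left(-2506\right) = \left(-1\right) 4 \left(-2506\right) = \left(-4\right) \left(-2506\right) = 10024$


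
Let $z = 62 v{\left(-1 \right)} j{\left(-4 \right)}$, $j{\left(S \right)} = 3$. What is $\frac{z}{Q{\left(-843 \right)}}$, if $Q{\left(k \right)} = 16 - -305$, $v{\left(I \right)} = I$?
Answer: $- \frac{62}{107} \approx -0.57944$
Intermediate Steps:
$Q{\left(k \right)} = 321$ ($Q{\left(k \right)} = 16 + 305 = 321$)
$z = -186$ ($z = 62 \left(-1\right) 3 = \left(-62\right) 3 = -186$)
$\frac{z}{Q{\left(-843 \right)}} = - \frac{186}{321} = \left(-186\right) \frac{1}{321} = - \frac{62}{107}$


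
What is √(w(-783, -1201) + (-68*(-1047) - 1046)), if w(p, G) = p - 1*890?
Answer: √68477 ≈ 261.68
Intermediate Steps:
w(p, G) = -890 + p (w(p, G) = p - 890 = -890 + p)
√(w(-783, -1201) + (-68*(-1047) - 1046)) = √((-890 - 783) + (-68*(-1047) - 1046)) = √(-1673 + (71196 - 1046)) = √(-1673 + 70150) = √68477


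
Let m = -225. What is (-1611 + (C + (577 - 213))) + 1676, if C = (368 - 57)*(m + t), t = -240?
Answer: -144186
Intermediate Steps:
C = -144615 (C = (368 - 57)*(-225 - 240) = 311*(-465) = -144615)
(-1611 + (C + (577 - 213))) + 1676 = (-1611 + (-144615 + (577 - 213))) + 1676 = (-1611 + (-144615 + 364)) + 1676 = (-1611 - 144251) + 1676 = -145862 + 1676 = -144186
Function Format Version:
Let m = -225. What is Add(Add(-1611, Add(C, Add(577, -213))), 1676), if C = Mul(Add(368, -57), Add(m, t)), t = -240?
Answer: -144186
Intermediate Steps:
C = -144615 (C = Mul(Add(368, -57), Add(-225, -240)) = Mul(311, -465) = -144615)
Add(Add(-1611, Add(C, Add(577, -213))), 1676) = Add(Add(-1611, Add(-144615, Add(577, -213))), 1676) = Add(Add(-1611, Add(-144615, 364)), 1676) = Add(Add(-1611, -144251), 1676) = Add(-145862, 1676) = -144186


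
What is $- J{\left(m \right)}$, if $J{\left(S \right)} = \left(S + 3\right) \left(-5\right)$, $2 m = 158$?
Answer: $410$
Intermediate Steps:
$m = 79$ ($m = \frac{1}{2} \cdot 158 = 79$)
$J{\left(S \right)} = -15 - 5 S$ ($J{\left(S \right)} = \left(3 + S\right) \left(-5\right) = -15 - 5 S$)
$- J{\left(m \right)} = - (-15 - 395) = \left(-1\right) \left(-410\right) = 410$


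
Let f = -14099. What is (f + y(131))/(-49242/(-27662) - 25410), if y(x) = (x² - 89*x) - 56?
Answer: 119679643/351421089 ≈ 0.34056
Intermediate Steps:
y(x) = -56 + x² - 89*x
(f + y(131))/(-49242/(-27662) - 25410) = (-14099 + (-56 + 131² - 89*131))/(-49242/(-27662) - 25410) = (-14099 + (-56 + 17161 - 11659))/(-49242*(-1/27662) - 25410) = (-14099 + 5446)/(24621/13831 - 25410) = -8653/(-351421089/13831) = -8653*(-13831/351421089) = 119679643/351421089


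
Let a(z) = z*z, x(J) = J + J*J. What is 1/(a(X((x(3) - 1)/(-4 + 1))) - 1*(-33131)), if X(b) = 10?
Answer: 1/33231 ≈ 3.0092e-5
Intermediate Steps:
x(J) = J + J**2
a(z) = z**2
1/(a(X((x(3) - 1)/(-4 + 1))) - 1*(-33131)) = 1/(10**2 - 1*(-33131)) = 1/(100 + 33131) = 1/33231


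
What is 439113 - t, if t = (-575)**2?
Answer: 108488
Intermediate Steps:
t = 330625
439113 - t = 439113 - 1*330625 = 439113 - 330625 = 108488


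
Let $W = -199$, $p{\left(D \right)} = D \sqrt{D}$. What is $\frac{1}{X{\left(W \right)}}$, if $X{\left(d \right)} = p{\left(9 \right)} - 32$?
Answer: $- \frac{1}{5} \approx -0.2$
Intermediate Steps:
$p{\left(D \right)} = D^{\frac{3}{2}}$
$X{\left(d \right)} = -5$ ($X{\left(d \right)} = 9^{\frac{3}{2}} - 32 = 27 - 32 = -5$)
$\frac{1}{X{\left(W \right)}} = \frac{1}{-5} = - \frac{1}{5}$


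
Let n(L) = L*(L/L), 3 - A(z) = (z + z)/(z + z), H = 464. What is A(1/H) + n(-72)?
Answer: -70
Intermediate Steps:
A(z) = 2 (A(z) = 3 - (z + z)/(z + z) = 3 - 2*z/(2*z) = 3 - 2*z*1/(2*z) = 3 - 1*1 = 3 - 1 = 2)
n(L) = L (n(L) = L*1 = L)
A(1/H) + n(-72) = 2 - 72 = -70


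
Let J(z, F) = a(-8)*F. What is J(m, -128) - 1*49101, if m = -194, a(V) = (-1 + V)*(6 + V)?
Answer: -51405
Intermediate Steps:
J(z, F) = 18*F (J(z, F) = (-6 + (-8)² + 5*(-8))*F = (-6 + 64 - 40)*F = 18*F)
J(m, -128) - 1*49101 = 18*(-128) - 1*49101 = -2304 - 49101 = -51405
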